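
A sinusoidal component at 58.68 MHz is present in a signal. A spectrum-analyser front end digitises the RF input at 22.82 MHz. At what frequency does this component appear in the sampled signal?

58.68 MHz mod fs = 13.04 MHz.
13.04 MHz > fs/2 = 11.41 MHz, folds to fs − 13.04 MHz = 9.78 MHz.

9.78 MHz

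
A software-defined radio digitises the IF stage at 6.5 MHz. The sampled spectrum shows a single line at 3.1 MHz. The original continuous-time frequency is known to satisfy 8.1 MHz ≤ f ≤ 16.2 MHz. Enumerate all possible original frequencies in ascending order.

Frequencies that alias to 3.1 MHz are k·fs ± 3.1 MHz for integer k ≥ 0.
k=0: 3.1 MHz.
k=1: 3.4 MHz, 9.6 MHz.
k=2: 9.9 MHz, 16.1 MHz.
k=3: 16.4 MHz, 22.6 MHz.
Within [8.1 MHz, 16.2 MHz]: 9.6 MHz, 9.9 MHz, 16.1 MHz.

9.6 MHz, 9.9 MHz, 16.1 MHz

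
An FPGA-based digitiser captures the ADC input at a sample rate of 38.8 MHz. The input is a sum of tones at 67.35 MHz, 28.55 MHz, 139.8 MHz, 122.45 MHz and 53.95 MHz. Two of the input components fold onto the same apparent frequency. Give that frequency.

fs/2 = 19.4 MHz.
67.35 MHz mod fs = 28.55 MHz.
28.55 MHz > fs/2 = 19.4 MHz, folds to fs − 28.55 MHz = 10.25 MHz.
28.55 MHz > fs/2 = 19.4 MHz, folds to fs − 28.55 MHz = 10.25 MHz.
139.8 MHz mod fs = 23.4 MHz.
23.4 MHz > fs/2 = 19.4 MHz, folds to fs − 23.4 MHz = 15.4 MHz.
122.45 MHz mod fs = 6.05 MHz.
6.05 MHz ≤ fs/2 = 19.4 MHz, appears at 6.05 MHz.
53.95 MHz mod fs = 15.15 MHz.
15.15 MHz ≤ fs/2 = 19.4 MHz, appears at 15.15 MHz.
28.55 MHz and 67.35 MHz both map to 10.25 MHz.

10.25 MHz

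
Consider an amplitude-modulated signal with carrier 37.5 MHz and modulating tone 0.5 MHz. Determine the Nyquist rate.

AM sidebands sit at fc ± fm = 37 MHz and 38 MHz.
Highest-frequency component: 38 MHz.
Nyquist rate = 2 × 38 MHz = 76 MHz.

76 MHz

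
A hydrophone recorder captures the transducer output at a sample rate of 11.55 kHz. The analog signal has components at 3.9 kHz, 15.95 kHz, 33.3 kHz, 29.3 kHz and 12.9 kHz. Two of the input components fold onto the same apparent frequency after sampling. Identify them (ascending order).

12.9 kHz, 33.3 kHz

fs/2 = 5.775 kHz.
3.9 kHz ≤ fs/2 = 5.775 kHz, passes unchanged.
15.95 kHz mod fs = 4.4 kHz.
4.4 kHz ≤ fs/2 = 5.775 kHz, appears at 4.4 kHz.
33.3 kHz mod fs = 10.2 kHz.
10.2 kHz > fs/2 = 5.775 kHz, folds to fs − 10.2 kHz = 1.35 kHz.
29.3 kHz mod fs = 6.2 kHz.
6.2 kHz > fs/2 = 5.775 kHz, folds to fs − 6.2 kHz = 5.35 kHz.
12.9 kHz mod fs = 1.35 kHz.
1.35 kHz ≤ fs/2 = 5.775 kHz, appears at 1.35 kHz.
12.9 kHz and 33.3 kHz both map to 1.35 kHz.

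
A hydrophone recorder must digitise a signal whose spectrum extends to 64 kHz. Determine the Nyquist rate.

128 kHz

Nyquist rate = 2 × 64 kHz = 128 kHz.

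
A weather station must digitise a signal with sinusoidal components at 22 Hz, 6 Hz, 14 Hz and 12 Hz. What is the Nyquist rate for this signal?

Highest-frequency component: 22 Hz.
Nyquist rate = 2 × 22 Hz = 44 Hz.

44 Hz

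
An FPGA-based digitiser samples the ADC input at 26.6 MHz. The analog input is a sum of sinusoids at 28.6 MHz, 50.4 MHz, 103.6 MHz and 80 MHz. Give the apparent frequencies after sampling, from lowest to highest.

fs/2 = 13.3 MHz.
28.6 MHz mod fs = 2 MHz.
2 MHz ≤ fs/2 = 13.3 MHz, appears at 2 MHz.
50.4 MHz mod fs = 23.8 MHz.
23.8 MHz > fs/2 = 13.3 MHz, folds to fs − 23.8 MHz = 2.8 MHz.
103.6 MHz mod fs = 23.8 MHz.
23.8 MHz > fs/2 = 13.3 MHz, folds to fs − 23.8 MHz = 2.8 MHz.
80 MHz mod fs = 0.2 MHz.
0.2 MHz ≤ fs/2 = 13.3 MHz, appears at 0.2 MHz.
Distinct values: {0.2 MHz, 2 MHz, 2.8 MHz}.

0.2 MHz, 2 MHz, 2.8 MHz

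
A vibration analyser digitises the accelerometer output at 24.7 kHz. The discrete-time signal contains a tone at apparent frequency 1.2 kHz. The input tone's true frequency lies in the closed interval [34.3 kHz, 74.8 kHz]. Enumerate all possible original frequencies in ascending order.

48.2 kHz, 50.6 kHz, 72.9 kHz

Frequencies that alias to 1.2 kHz are k·fs ± 1.2 kHz for integer k ≥ 0.
k=0: 1.2 kHz.
k=1: 23.5 kHz, 25.9 kHz.
k=2: 48.2 kHz, 50.6 kHz.
k=3: 72.9 kHz, 75.3 kHz.
k=4: 97.6 kHz, 100 kHz.
Within [34.3 kHz, 74.8 kHz]: 48.2 kHz, 50.6 kHz, 72.9 kHz.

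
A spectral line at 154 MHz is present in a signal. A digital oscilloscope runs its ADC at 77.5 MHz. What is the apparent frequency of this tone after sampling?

1 MHz

154 MHz mod fs = 76.5 MHz.
76.5 MHz > fs/2 = 38.75 MHz, folds to fs − 76.5 MHz = 1 MHz.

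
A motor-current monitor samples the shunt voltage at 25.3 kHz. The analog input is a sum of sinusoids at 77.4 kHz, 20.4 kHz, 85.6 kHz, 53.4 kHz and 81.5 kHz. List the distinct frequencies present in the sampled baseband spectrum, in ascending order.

fs/2 = 12.65 kHz.
77.4 kHz mod fs = 1.5 kHz.
1.5 kHz ≤ fs/2 = 12.65 kHz, appears at 1.5 kHz.
20.4 kHz > fs/2 = 12.65 kHz, folds to fs − 20.4 kHz = 4.9 kHz.
85.6 kHz mod fs = 9.7 kHz.
9.7 kHz ≤ fs/2 = 12.65 kHz, appears at 9.7 kHz.
53.4 kHz mod fs = 2.8 kHz.
2.8 kHz ≤ fs/2 = 12.65 kHz, appears at 2.8 kHz.
81.5 kHz mod fs = 5.6 kHz.
5.6 kHz ≤ fs/2 = 12.65 kHz, appears at 5.6 kHz.
Distinct values: {1.5 kHz, 2.8 kHz, 4.9 kHz, 5.6 kHz, 9.7 kHz}.

1.5 kHz, 2.8 kHz, 4.9 kHz, 5.6 kHz, 9.7 kHz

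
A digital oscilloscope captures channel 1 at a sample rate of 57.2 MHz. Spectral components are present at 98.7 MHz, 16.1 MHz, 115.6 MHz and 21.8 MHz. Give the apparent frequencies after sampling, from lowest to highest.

1.2 MHz, 15.7 MHz, 16.1 MHz, 21.8 MHz

fs/2 = 28.6 MHz.
98.7 MHz mod fs = 41.5 MHz.
41.5 MHz > fs/2 = 28.6 MHz, folds to fs − 41.5 MHz = 15.7 MHz.
16.1 MHz ≤ fs/2 = 28.6 MHz, passes unchanged.
115.6 MHz mod fs = 1.2 MHz.
1.2 MHz ≤ fs/2 = 28.6 MHz, appears at 1.2 MHz.
21.8 MHz ≤ fs/2 = 28.6 MHz, passes unchanged.
Distinct values: {1.2 MHz, 15.7 MHz, 16.1 MHz, 21.8 MHz}.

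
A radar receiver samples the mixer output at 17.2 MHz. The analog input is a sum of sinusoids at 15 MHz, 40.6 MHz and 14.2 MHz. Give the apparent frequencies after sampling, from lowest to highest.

fs/2 = 8.6 MHz.
15 MHz > fs/2 = 8.6 MHz, folds to fs − 15 MHz = 2.2 MHz.
40.6 MHz mod fs = 6.2 MHz.
6.2 MHz ≤ fs/2 = 8.6 MHz, appears at 6.2 MHz.
14.2 MHz > fs/2 = 8.6 MHz, folds to fs − 14.2 MHz = 3 MHz.
Distinct values: {2.2 MHz, 3 MHz, 6.2 MHz}.

2.2 MHz, 3 MHz, 6.2 MHz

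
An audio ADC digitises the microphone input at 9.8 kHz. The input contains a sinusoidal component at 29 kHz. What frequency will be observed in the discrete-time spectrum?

29 kHz mod fs = 9.4 kHz.
9.4 kHz > fs/2 = 4.9 kHz, folds to fs − 9.4 kHz = 0.4 kHz.

0.4 kHz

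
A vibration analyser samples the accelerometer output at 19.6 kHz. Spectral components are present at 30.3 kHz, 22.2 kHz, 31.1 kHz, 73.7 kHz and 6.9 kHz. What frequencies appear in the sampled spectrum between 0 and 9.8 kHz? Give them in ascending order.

fs/2 = 9.8 kHz.
30.3 kHz mod fs = 10.7 kHz.
10.7 kHz > fs/2 = 9.8 kHz, folds to fs − 10.7 kHz = 8.9 kHz.
22.2 kHz mod fs = 2.6 kHz.
2.6 kHz ≤ fs/2 = 9.8 kHz, appears at 2.6 kHz.
31.1 kHz mod fs = 11.5 kHz.
11.5 kHz > fs/2 = 9.8 kHz, folds to fs − 11.5 kHz = 8.1 kHz.
73.7 kHz mod fs = 14.9 kHz.
14.9 kHz > fs/2 = 9.8 kHz, folds to fs − 14.9 kHz = 4.7 kHz.
6.9 kHz ≤ fs/2 = 9.8 kHz, passes unchanged.
Distinct values: {2.6 kHz, 4.7 kHz, 6.9 kHz, 8.1 kHz, 8.9 kHz}.

2.6 kHz, 4.7 kHz, 6.9 kHz, 8.1 kHz, 8.9 kHz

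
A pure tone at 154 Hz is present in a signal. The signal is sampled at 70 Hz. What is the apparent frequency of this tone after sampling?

154 Hz mod fs = 14 Hz.
14 Hz ≤ fs/2 = 35 Hz, appears at 14 Hz.

14 Hz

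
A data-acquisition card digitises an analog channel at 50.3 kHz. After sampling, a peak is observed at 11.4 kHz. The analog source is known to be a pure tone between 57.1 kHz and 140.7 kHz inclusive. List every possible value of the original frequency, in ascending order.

61.7 kHz, 89.2 kHz, 112 kHz, 139.5 kHz

Frequencies that alias to 11.4 kHz are k·fs ± 11.4 kHz for integer k ≥ 0.
k=0: 11.4 kHz.
k=1: 38.9 kHz, 61.7 kHz.
k=2: 89.2 kHz, 112 kHz.
k=3: 139.5 kHz, 162.3 kHz.
k=4: 189.8 kHz, 212.6 kHz.
Within [57.1 kHz, 140.7 kHz]: 61.7 kHz, 89.2 kHz, 112 kHz, 139.5 kHz.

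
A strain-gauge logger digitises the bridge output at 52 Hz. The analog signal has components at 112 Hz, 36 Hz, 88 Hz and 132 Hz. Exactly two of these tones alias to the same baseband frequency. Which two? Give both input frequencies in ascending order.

36 Hz, 88 Hz

fs/2 = 26 Hz.
112 Hz mod fs = 8 Hz.
8 Hz ≤ fs/2 = 26 Hz, appears at 8 Hz.
36 Hz > fs/2 = 26 Hz, folds to fs − 36 Hz = 16 Hz.
88 Hz mod fs = 36 Hz.
36 Hz > fs/2 = 26 Hz, folds to fs − 36 Hz = 16 Hz.
132 Hz mod fs = 28 Hz.
28 Hz > fs/2 = 26 Hz, folds to fs − 28 Hz = 24 Hz.
36 Hz and 88 Hz both map to 16 Hz.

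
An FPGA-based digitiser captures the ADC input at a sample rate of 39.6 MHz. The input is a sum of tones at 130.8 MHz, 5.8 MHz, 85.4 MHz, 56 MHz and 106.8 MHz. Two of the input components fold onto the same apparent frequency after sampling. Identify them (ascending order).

106.8 MHz, 130.8 MHz

fs/2 = 19.8 MHz.
130.8 MHz mod fs = 12 MHz.
12 MHz ≤ fs/2 = 19.8 MHz, appears at 12 MHz.
5.8 MHz ≤ fs/2 = 19.8 MHz, passes unchanged.
85.4 MHz mod fs = 6.2 MHz.
6.2 MHz ≤ fs/2 = 19.8 MHz, appears at 6.2 MHz.
56 MHz mod fs = 16.4 MHz.
16.4 MHz ≤ fs/2 = 19.8 MHz, appears at 16.4 MHz.
106.8 MHz mod fs = 27.6 MHz.
27.6 MHz > fs/2 = 19.8 MHz, folds to fs − 27.6 MHz = 12 MHz.
106.8 MHz and 130.8 MHz both map to 12 MHz.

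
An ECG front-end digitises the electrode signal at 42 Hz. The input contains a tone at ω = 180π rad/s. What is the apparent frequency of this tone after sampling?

ω = 180π rad/s → f = ω/(2π) = 90 Hz.
90 Hz mod fs = 6 Hz.
6 Hz ≤ fs/2 = 21 Hz, appears at 6 Hz.

6 Hz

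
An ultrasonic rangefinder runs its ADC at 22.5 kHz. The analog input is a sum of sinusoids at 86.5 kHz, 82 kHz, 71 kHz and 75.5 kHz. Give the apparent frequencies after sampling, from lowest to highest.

fs/2 = 11.25 kHz.
86.5 kHz mod fs = 19 kHz.
19 kHz > fs/2 = 11.25 kHz, folds to fs − 19 kHz = 3.5 kHz.
82 kHz mod fs = 14.5 kHz.
14.5 kHz > fs/2 = 11.25 kHz, folds to fs − 14.5 kHz = 8 kHz.
71 kHz mod fs = 3.5 kHz.
3.5 kHz ≤ fs/2 = 11.25 kHz, appears at 3.5 kHz.
75.5 kHz mod fs = 8 kHz.
8 kHz ≤ fs/2 = 11.25 kHz, appears at 8 kHz.
Distinct values: {3.5 kHz, 8 kHz}.

3.5 kHz, 8 kHz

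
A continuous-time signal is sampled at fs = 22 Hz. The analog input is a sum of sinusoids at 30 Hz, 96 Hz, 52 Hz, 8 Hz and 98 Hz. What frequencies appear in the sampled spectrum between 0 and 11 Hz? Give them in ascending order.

8 Hz, 10 Hz

fs/2 = 11 Hz.
30 Hz mod fs = 8 Hz.
8 Hz ≤ fs/2 = 11 Hz, appears at 8 Hz.
96 Hz mod fs = 8 Hz.
8 Hz ≤ fs/2 = 11 Hz, appears at 8 Hz.
52 Hz mod fs = 8 Hz.
8 Hz ≤ fs/2 = 11 Hz, appears at 8 Hz.
8 Hz ≤ fs/2 = 11 Hz, passes unchanged.
98 Hz mod fs = 10 Hz.
10 Hz ≤ fs/2 = 11 Hz, appears at 10 Hz.
Distinct values: {8 Hz, 10 Hz}.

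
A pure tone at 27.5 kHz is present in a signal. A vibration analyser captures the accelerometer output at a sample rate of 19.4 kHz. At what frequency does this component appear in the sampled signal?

8.1 kHz

27.5 kHz mod fs = 8.1 kHz.
8.1 kHz ≤ fs/2 = 9.7 kHz, appears at 8.1 kHz.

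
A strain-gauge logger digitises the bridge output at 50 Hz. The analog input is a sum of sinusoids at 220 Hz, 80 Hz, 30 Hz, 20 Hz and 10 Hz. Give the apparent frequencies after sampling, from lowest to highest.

fs/2 = 25 Hz.
220 Hz mod fs = 20 Hz.
20 Hz ≤ fs/2 = 25 Hz, appears at 20 Hz.
80 Hz mod fs = 30 Hz.
30 Hz > fs/2 = 25 Hz, folds to fs − 30 Hz = 20 Hz.
30 Hz > fs/2 = 25 Hz, folds to fs − 30 Hz = 20 Hz.
20 Hz ≤ fs/2 = 25 Hz, passes unchanged.
10 Hz ≤ fs/2 = 25 Hz, passes unchanged.
Distinct values: {10 Hz, 20 Hz}.

10 Hz, 20 Hz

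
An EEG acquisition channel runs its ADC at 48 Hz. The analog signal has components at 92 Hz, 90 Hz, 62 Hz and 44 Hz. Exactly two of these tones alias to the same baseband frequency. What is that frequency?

4 Hz

fs/2 = 24 Hz.
92 Hz mod fs = 44 Hz.
44 Hz > fs/2 = 24 Hz, folds to fs − 44 Hz = 4 Hz.
90 Hz mod fs = 42 Hz.
42 Hz > fs/2 = 24 Hz, folds to fs − 42 Hz = 6 Hz.
62 Hz mod fs = 14 Hz.
14 Hz ≤ fs/2 = 24 Hz, appears at 14 Hz.
44 Hz > fs/2 = 24 Hz, folds to fs − 44 Hz = 4 Hz.
44 Hz and 92 Hz both map to 4 Hz.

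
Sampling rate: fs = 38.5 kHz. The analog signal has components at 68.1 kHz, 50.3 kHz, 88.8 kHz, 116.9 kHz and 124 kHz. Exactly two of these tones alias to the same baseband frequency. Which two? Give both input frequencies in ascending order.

50.3 kHz, 88.8 kHz

fs/2 = 19.25 kHz.
68.1 kHz mod fs = 29.6 kHz.
29.6 kHz > fs/2 = 19.25 kHz, folds to fs − 29.6 kHz = 8.9 kHz.
50.3 kHz mod fs = 11.8 kHz.
11.8 kHz ≤ fs/2 = 19.25 kHz, appears at 11.8 kHz.
88.8 kHz mod fs = 11.8 kHz.
11.8 kHz ≤ fs/2 = 19.25 kHz, appears at 11.8 kHz.
116.9 kHz mod fs = 1.4 kHz.
1.4 kHz ≤ fs/2 = 19.25 kHz, appears at 1.4 kHz.
124 kHz mod fs = 8.5 kHz.
8.5 kHz ≤ fs/2 = 19.25 kHz, appears at 8.5 kHz.
50.3 kHz and 88.8 kHz both map to 11.8 kHz.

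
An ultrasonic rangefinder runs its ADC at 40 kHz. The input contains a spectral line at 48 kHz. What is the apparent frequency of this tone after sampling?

48 kHz mod fs = 8 kHz.
8 kHz ≤ fs/2 = 20 kHz, appears at 8 kHz.

8 kHz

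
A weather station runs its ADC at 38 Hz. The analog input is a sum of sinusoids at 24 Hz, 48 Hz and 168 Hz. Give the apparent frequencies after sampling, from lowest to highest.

10 Hz, 14 Hz, 16 Hz

fs/2 = 19 Hz.
24 Hz > fs/2 = 19 Hz, folds to fs − 24 Hz = 14 Hz.
48 Hz mod fs = 10 Hz.
10 Hz ≤ fs/2 = 19 Hz, appears at 10 Hz.
168 Hz mod fs = 16 Hz.
16 Hz ≤ fs/2 = 19 Hz, appears at 16 Hz.
Distinct values: {10 Hz, 14 Hz, 16 Hz}.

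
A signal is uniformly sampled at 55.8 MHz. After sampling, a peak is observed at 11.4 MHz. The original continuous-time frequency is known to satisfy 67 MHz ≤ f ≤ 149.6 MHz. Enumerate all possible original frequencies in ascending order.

Frequencies that alias to 11.4 MHz are k·fs ± 11.4 MHz for integer k ≥ 0.
k=0: 11.4 MHz.
k=1: 44.4 MHz, 67.2 MHz.
k=2: 100.2 MHz, 123 MHz.
k=3: 156 MHz, 178.8 MHz.
Within [67 MHz, 149.6 MHz]: 67.2 MHz, 100.2 MHz, 123 MHz.

67.2 MHz, 100.2 MHz, 123 MHz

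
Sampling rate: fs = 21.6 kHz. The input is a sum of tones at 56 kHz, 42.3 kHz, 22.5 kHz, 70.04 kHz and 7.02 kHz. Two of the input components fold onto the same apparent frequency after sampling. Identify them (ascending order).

22.5 kHz, 42.3 kHz

fs/2 = 10.8 kHz.
56 kHz mod fs = 12.8 kHz.
12.8 kHz > fs/2 = 10.8 kHz, folds to fs − 12.8 kHz = 8.8 kHz.
42.3 kHz mod fs = 20.7 kHz.
20.7 kHz > fs/2 = 10.8 kHz, folds to fs − 20.7 kHz = 0.9 kHz.
22.5 kHz mod fs = 0.9 kHz.
0.9 kHz ≤ fs/2 = 10.8 kHz, appears at 0.9 kHz.
70.04 kHz mod fs = 5.24 kHz.
5.24 kHz ≤ fs/2 = 10.8 kHz, appears at 5.24 kHz.
7.02 kHz ≤ fs/2 = 10.8 kHz, passes unchanged.
22.5 kHz and 42.3 kHz both map to 0.9 kHz.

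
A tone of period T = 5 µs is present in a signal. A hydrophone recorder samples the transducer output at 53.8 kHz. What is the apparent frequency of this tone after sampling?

T = 5 µs → f = 1/T = 200 kHz.
200 kHz mod fs = 38.6 kHz.
38.6 kHz > fs/2 = 26.9 kHz, folds to fs − 38.6 kHz = 15.2 kHz.

15.2 kHz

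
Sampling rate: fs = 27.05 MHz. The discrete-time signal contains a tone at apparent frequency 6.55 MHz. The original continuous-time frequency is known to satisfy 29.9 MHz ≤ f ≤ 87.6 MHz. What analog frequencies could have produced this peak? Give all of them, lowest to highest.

Frequencies that alias to 6.55 MHz are k·fs ± 6.55 MHz for integer k ≥ 0.
k=0: 6.55 MHz.
k=1: 20.5 MHz, 33.6 MHz.
k=2: 47.55 MHz, 60.65 MHz.
k=3: 74.6 MHz, 87.7 MHz.
k=4: 101.65 MHz, 114.75 MHz.
Within [29.9 MHz, 87.6 MHz]: 33.6 MHz, 47.55 MHz, 60.65 MHz, 74.6 MHz.

33.6 MHz, 47.55 MHz, 60.65 MHz, 74.6 MHz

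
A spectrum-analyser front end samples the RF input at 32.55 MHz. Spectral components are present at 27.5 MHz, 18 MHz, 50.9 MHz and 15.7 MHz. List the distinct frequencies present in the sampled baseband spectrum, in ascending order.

5.05 MHz, 14.2 MHz, 14.55 MHz, 15.7 MHz

fs/2 = 16.275 MHz.
27.5 MHz > fs/2 = 16.275 MHz, folds to fs − 27.5 MHz = 5.05 MHz.
18 MHz > fs/2 = 16.275 MHz, folds to fs − 18 MHz = 14.55 MHz.
50.9 MHz mod fs = 18.35 MHz.
18.35 MHz > fs/2 = 16.275 MHz, folds to fs − 18.35 MHz = 14.2 MHz.
15.7 MHz ≤ fs/2 = 16.275 MHz, passes unchanged.
Distinct values: {5.05 MHz, 14.2 MHz, 14.55 MHz, 15.7 MHz}.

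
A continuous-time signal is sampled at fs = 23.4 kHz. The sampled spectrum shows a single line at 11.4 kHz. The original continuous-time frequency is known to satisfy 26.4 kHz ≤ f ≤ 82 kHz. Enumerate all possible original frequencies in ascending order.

Frequencies that alias to 11.4 kHz are k·fs ± 11.4 kHz for integer k ≥ 0.
k=0: 11.4 kHz.
k=1: 12 kHz, 34.8 kHz.
k=2: 35.4 kHz, 58.2 kHz.
k=3: 58.8 kHz, 81.6 kHz.
k=4: 82.2 kHz, 105 kHz.
Within [26.4 kHz, 82 kHz]: 34.8 kHz, 35.4 kHz, 58.2 kHz, 58.8 kHz, 81.6 kHz.

34.8 kHz, 35.4 kHz, 58.2 kHz, 58.8 kHz, 81.6 kHz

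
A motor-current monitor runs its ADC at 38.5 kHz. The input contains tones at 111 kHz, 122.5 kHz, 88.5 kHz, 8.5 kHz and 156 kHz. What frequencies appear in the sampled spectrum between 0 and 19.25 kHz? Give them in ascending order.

2 kHz, 4.5 kHz, 7 kHz, 8.5 kHz, 11.5 kHz

fs/2 = 19.25 kHz.
111 kHz mod fs = 34 kHz.
34 kHz > fs/2 = 19.25 kHz, folds to fs − 34 kHz = 4.5 kHz.
122.5 kHz mod fs = 7 kHz.
7 kHz ≤ fs/2 = 19.25 kHz, appears at 7 kHz.
88.5 kHz mod fs = 11.5 kHz.
11.5 kHz ≤ fs/2 = 19.25 kHz, appears at 11.5 kHz.
8.5 kHz ≤ fs/2 = 19.25 kHz, passes unchanged.
156 kHz mod fs = 2 kHz.
2 kHz ≤ fs/2 = 19.25 kHz, appears at 2 kHz.
Distinct values: {2 kHz, 4.5 kHz, 7 kHz, 8.5 kHz, 11.5 kHz}.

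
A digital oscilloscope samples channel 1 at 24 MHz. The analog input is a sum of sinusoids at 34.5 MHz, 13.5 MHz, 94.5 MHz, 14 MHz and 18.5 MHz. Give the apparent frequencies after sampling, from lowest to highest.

fs/2 = 12 MHz.
34.5 MHz mod fs = 10.5 MHz.
10.5 MHz ≤ fs/2 = 12 MHz, appears at 10.5 MHz.
13.5 MHz > fs/2 = 12 MHz, folds to fs − 13.5 MHz = 10.5 MHz.
94.5 MHz mod fs = 22.5 MHz.
22.5 MHz > fs/2 = 12 MHz, folds to fs − 22.5 MHz = 1.5 MHz.
14 MHz > fs/2 = 12 MHz, folds to fs − 14 MHz = 10 MHz.
18.5 MHz > fs/2 = 12 MHz, folds to fs − 18.5 MHz = 5.5 MHz.
Distinct values: {1.5 MHz, 5.5 MHz, 10 MHz, 10.5 MHz}.

1.5 MHz, 5.5 MHz, 10 MHz, 10.5 MHz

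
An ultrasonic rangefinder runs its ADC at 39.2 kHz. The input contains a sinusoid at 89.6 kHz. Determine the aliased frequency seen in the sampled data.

89.6 kHz mod fs = 11.2 kHz.
11.2 kHz ≤ fs/2 = 19.6 kHz, appears at 11.2 kHz.

11.2 kHz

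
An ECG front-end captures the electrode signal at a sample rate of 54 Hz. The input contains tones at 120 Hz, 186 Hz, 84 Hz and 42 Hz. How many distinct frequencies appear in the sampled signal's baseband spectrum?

2

fs/2 = 27 Hz.
120 Hz mod fs = 12 Hz.
12 Hz ≤ fs/2 = 27 Hz, appears at 12 Hz.
186 Hz mod fs = 24 Hz.
24 Hz ≤ fs/2 = 27 Hz, appears at 24 Hz.
84 Hz mod fs = 30 Hz.
30 Hz > fs/2 = 27 Hz, folds to fs − 30 Hz = 24 Hz.
42 Hz > fs/2 = 27 Hz, folds to fs − 42 Hz = 12 Hz.
Distinct values: {12 Hz, 24 Hz} → 2.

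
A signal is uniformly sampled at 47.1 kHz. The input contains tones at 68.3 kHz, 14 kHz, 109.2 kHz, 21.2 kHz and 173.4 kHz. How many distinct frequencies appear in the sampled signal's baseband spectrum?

3

fs/2 = 23.55 kHz.
68.3 kHz mod fs = 21.2 kHz.
21.2 kHz ≤ fs/2 = 23.55 kHz, appears at 21.2 kHz.
14 kHz ≤ fs/2 = 23.55 kHz, passes unchanged.
109.2 kHz mod fs = 15 kHz.
15 kHz ≤ fs/2 = 23.55 kHz, appears at 15 kHz.
21.2 kHz ≤ fs/2 = 23.55 kHz, passes unchanged.
173.4 kHz mod fs = 32.1 kHz.
32.1 kHz > fs/2 = 23.55 kHz, folds to fs − 32.1 kHz = 15 kHz.
Distinct values: {14 kHz, 15 kHz, 21.2 kHz} → 3.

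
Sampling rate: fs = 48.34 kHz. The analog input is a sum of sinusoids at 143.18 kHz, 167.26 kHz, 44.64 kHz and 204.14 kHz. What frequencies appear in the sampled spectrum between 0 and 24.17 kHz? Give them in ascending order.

fs/2 = 24.17 kHz.
143.18 kHz mod fs = 46.5 kHz.
46.5 kHz > fs/2 = 24.17 kHz, folds to fs − 46.5 kHz = 1.84 kHz.
167.26 kHz mod fs = 22.24 kHz.
22.24 kHz ≤ fs/2 = 24.17 kHz, appears at 22.24 kHz.
44.64 kHz > fs/2 = 24.17 kHz, folds to fs − 44.64 kHz = 3.7 kHz.
204.14 kHz mod fs = 10.78 kHz.
10.78 kHz ≤ fs/2 = 24.17 kHz, appears at 10.78 kHz.
Distinct values: {1.84 kHz, 3.7 kHz, 10.78 kHz, 22.24 kHz}.

1.84 kHz, 3.7 kHz, 10.78 kHz, 22.24 kHz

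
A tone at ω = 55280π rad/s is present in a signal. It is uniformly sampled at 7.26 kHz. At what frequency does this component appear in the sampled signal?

ω = 55280π rad/s → f = ω/(2π) = 27640 Hz = 27.64 kHz.
27.64 kHz mod fs = 5.86 kHz.
5.86 kHz > fs/2 = 3.63 kHz, folds to fs − 5.86 kHz = 1.4 kHz.

1.4 kHz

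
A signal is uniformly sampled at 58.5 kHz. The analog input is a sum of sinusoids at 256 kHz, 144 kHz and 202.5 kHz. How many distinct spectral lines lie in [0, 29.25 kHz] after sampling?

fs/2 = 29.25 kHz.
256 kHz mod fs = 22 kHz.
22 kHz ≤ fs/2 = 29.25 kHz, appears at 22 kHz.
144 kHz mod fs = 27 kHz.
27 kHz ≤ fs/2 = 29.25 kHz, appears at 27 kHz.
202.5 kHz mod fs = 27 kHz.
27 kHz ≤ fs/2 = 29.25 kHz, appears at 27 kHz.
Distinct values: {22 kHz, 27 kHz} → 2.

2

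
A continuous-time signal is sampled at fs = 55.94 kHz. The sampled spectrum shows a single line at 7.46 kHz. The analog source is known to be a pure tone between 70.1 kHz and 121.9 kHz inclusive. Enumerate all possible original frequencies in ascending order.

104.42 kHz, 119.34 kHz

Frequencies that alias to 7.46 kHz are k·fs ± 7.46 kHz for integer k ≥ 0.
k=0: 7.46 kHz.
k=1: 48.48 kHz, 63.4 kHz.
k=2: 104.42 kHz, 119.34 kHz.
k=3: 160.36 kHz, 175.28 kHz.
Within [70.1 kHz, 121.9 kHz]: 104.42 kHz, 119.34 kHz.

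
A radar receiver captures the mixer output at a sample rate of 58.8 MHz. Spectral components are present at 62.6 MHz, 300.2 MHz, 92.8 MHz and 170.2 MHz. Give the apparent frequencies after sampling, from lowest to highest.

3.8 MHz, 6.2 MHz, 24.8 MHz

fs/2 = 29.4 MHz.
62.6 MHz mod fs = 3.8 MHz.
3.8 MHz ≤ fs/2 = 29.4 MHz, appears at 3.8 MHz.
300.2 MHz mod fs = 6.2 MHz.
6.2 MHz ≤ fs/2 = 29.4 MHz, appears at 6.2 MHz.
92.8 MHz mod fs = 34 MHz.
34 MHz > fs/2 = 29.4 MHz, folds to fs − 34 MHz = 24.8 MHz.
170.2 MHz mod fs = 52.6 MHz.
52.6 MHz > fs/2 = 29.4 MHz, folds to fs − 52.6 MHz = 6.2 MHz.
Distinct values: {3.8 MHz, 6.2 MHz, 24.8 MHz}.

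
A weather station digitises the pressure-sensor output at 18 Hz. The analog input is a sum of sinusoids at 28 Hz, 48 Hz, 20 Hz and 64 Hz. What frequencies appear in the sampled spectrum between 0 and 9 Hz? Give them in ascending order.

fs/2 = 9 Hz.
28 Hz mod fs = 10 Hz.
10 Hz > fs/2 = 9 Hz, folds to fs − 10 Hz = 8 Hz.
48 Hz mod fs = 12 Hz.
12 Hz > fs/2 = 9 Hz, folds to fs − 12 Hz = 6 Hz.
20 Hz mod fs = 2 Hz.
2 Hz ≤ fs/2 = 9 Hz, appears at 2 Hz.
64 Hz mod fs = 10 Hz.
10 Hz > fs/2 = 9 Hz, folds to fs − 10 Hz = 8 Hz.
Distinct values: {2 Hz, 6 Hz, 8 Hz}.

2 Hz, 6 Hz, 8 Hz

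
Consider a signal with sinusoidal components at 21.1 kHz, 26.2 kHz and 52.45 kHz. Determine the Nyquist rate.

104.9 kHz

Highest-frequency component: 52.45 kHz.
Nyquist rate = 2 × 52.45 kHz = 104.9 kHz.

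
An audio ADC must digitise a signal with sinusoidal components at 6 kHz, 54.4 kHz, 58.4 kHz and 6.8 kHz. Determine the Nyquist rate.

116.8 kHz

Highest-frequency component: 58.4 kHz.
Nyquist rate = 2 × 58.4 kHz = 116.8 kHz.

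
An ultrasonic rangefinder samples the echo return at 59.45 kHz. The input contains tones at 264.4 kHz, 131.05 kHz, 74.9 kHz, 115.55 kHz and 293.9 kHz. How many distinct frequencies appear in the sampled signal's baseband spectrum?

4

fs/2 = 29.725 kHz.
264.4 kHz mod fs = 26.6 kHz.
26.6 kHz ≤ fs/2 = 29.725 kHz, appears at 26.6 kHz.
131.05 kHz mod fs = 12.15 kHz.
12.15 kHz ≤ fs/2 = 29.725 kHz, appears at 12.15 kHz.
74.9 kHz mod fs = 15.45 kHz.
15.45 kHz ≤ fs/2 = 29.725 kHz, appears at 15.45 kHz.
115.55 kHz mod fs = 56.1 kHz.
56.1 kHz > fs/2 = 29.725 kHz, folds to fs − 56.1 kHz = 3.35 kHz.
293.9 kHz mod fs = 56.1 kHz.
56.1 kHz > fs/2 = 29.725 kHz, folds to fs − 56.1 kHz = 3.35 kHz.
Distinct values: {3.35 kHz, 12.15 kHz, 15.45 kHz, 26.6 kHz} → 4.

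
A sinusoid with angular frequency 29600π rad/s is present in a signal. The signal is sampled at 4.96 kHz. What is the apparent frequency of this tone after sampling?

ω = 29600π rad/s → f = ω/(2π) = 14800 Hz = 14.8 kHz.
14.8 kHz mod fs = 4.88 kHz.
4.88 kHz > fs/2 = 2.48 kHz, folds to fs − 4.88 kHz = 0.08 kHz.

0.08 kHz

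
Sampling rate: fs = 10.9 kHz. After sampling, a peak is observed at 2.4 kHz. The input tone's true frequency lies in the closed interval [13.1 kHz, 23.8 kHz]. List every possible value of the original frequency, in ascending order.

13.3 kHz, 19.4 kHz

Frequencies that alias to 2.4 kHz are k·fs ± 2.4 kHz for integer k ≥ 0.
k=0: 2.4 kHz.
k=1: 8.5 kHz, 13.3 kHz.
k=2: 19.4 kHz, 24.2 kHz.
k=3: 30.3 kHz, 35.1 kHz.
Within [13.1 kHz, 23.8 kHz]: 13.3 kHz, 19.4 kHz.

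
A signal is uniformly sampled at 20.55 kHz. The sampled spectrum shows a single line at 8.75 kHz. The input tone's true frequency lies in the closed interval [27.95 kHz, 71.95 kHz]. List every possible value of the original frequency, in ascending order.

29.3 kHz, 32.35 kHz, 49.85 kHz, 52.9 kHz, 70.4 kHz

Frequencies that alias to 8.75 kHz are k·fs ± 8.75 kHz for integer k ≥ 0.
k=0: 8.75 kHz.
k=1: 11.8 kHz, 29.3 kHz.
k=2: 32.35 kHz, 49.85 kHz.
k=3: 52.9 kHz, 70.4 kHz.
k=4: 73.45 kHz, 90.95 kHz.
Within [27.95 kHz, 71.95 kHz]: 29.3 kHz, 32.35 kHz, 49.85 kHz, 52.9 kHz, 70.4 kHz.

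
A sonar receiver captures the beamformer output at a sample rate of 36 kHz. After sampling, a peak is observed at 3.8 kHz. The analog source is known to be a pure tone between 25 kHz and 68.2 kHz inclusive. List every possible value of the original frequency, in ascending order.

32.2 kHz, 39.8 kHz, 68.2 kHz

Frequencies that alias to 3.8 kHz are k·fs ± 3.8 kHz for integer k ≥ 0.
k=0: 3.8 kHz.
k=1: 32.2 kHz, 39.8 kHz.
k=2: 68.2 kHz, 75.8 kHz.
k=3: 104.2 kHz, 111.8 kHz.
Within [25 kHz, 68.2 kHz]: 32.2 kHz, 39.8 kHz, 68.2 kHz.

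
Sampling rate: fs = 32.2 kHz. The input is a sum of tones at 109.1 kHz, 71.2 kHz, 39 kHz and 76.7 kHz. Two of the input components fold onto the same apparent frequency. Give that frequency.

6.8 kHz

fs/2 = 16.1 kHz.
109.1 kHz mod fs = 12.5 kHz.
12.5 kHz ≤ fs/2 = 16.1 kHz, appears at 12.5 kHz.
71.2 kHz mod fs = 6.8 kHz.
6.8 kHz ≤ fs/2 = 16.1 kHz, appears at 6.8 kHz.
39 kHz mod fs = 6.8 kHz.
6.8 kHz ≤ fs/2 = 16.1 kHz, appears at 6.8 kHz.
76.7 kHz mod fs = 12.3 kHz.
12.3 kHz ≤ fs/2 = 16.1 kHz, appears at 12.3 kHz.
39 kHz and 71.2 kHz both map to 6.8 kHz.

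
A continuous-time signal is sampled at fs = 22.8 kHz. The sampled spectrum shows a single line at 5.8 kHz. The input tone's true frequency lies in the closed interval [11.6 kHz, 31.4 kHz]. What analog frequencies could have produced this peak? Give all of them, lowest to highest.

Frequencies that alias to 5.8 kHz are k·fs ± 5.8 kHz for integer k ≥ 0.
k=0: 5.8 kHz.
k=1: 17 kHz, 28.6 kHz.
k=2: 39.8 kHz, 51.4 kHz.
Within [11.6 kHz, 31.4 kHz]: 17 kHz, 28.6 kHz.

17 kHz, 28.6 kHz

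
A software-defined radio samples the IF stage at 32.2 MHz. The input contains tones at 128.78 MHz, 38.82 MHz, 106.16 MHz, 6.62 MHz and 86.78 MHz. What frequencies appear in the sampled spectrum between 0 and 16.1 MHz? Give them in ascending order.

0.02 MHz, 6.62 MHz, 9.56 MHz, 9.82 MHz

fs/2 = 16.1 MHz.
128.78 MHz mod fs = 32.18 MHz.
32.18 MHz > fs/2 = 16.1 MHz, folds to fs − 32.18 MHz = 0.02 MHz.
38.82 MHz mod fs = 6.62 MHz.
6.62 MHz ≤ fs/2 = 16.1 MHz, appears at 6.62 MHz.
106.16 MHz mod fs = 9.56 MHz.
9.56 MHz ≤ fs/2 = 16.1 MHz, appears at 9.56 MHz.
6.62 MHz ≤ fs/2 = 16.1 MHz, passes unchanged.
86.78 MHz mod fs = 22.38 MHz.
22.38 MHz > fs/2 = 16.1 MHz, folds to fs − 22.38 MHz = 9.82 MHz.
Distinct values: {0.02 MHz, 6.62 MHz, 9.56 MHz, 9.82 MHz}.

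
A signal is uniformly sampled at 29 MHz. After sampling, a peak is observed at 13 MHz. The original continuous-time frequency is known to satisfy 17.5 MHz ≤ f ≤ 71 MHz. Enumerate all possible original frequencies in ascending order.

42 MHz, 45 MHz, 71 MHz

Frequencies that alias to 13 MHz are k·fs ± 13 MHz for integer k ≥ 0.
k=0: 13 MHz.
k=1: 16 MHz, 42 MHz.
k=2: 45 MHz, 71 MHz.
k=3: 74 MHz, 100 MHz.
Within [17.5 MHz, 71 MHz]: 42 MHz, 45 MHz, 71 MHz.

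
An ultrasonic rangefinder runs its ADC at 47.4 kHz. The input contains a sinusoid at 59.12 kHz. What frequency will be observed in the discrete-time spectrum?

59.12 kHz mod fs = 11.72 kHz.
11.72 kHz ≤ fs/2 = 23.7 kHz, appears at 11.72 kHz.

11.72 kHz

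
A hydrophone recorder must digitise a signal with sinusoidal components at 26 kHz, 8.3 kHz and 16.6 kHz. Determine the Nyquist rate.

Highest-frequency component: 26 kHz.
Nyquist rate = 2 × 26 kHz = 52 kHz.

52 kHz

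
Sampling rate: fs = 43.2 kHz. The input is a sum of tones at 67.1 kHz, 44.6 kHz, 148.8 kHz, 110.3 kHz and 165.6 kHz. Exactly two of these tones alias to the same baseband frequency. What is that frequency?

19.3 kHz

fs/2 = 21.6 kHz.
67.1 kHz mod fs = 23.9 kHz.
23.9 kHz > fs/2 = 21.6 kHz, folds to fs − 23.9 kHz = 19.3 kHz.
44.6 kHz mod fs = 1.4 kHz.
1.4 kHz ≤ fs/2 = 21.6 kHz, appears at 1.4 kHz.
148.8 kHz mod fs = 19.2 kHz.
19.2 kHz ≤ fs/2 = 21.6 kHz, appears at 19.2 kHz.
110.3 kHz mod fs = 23.9 kHz.
23.9 kHz > fs/2 = 21.6 kHz, folds to fs − 23.9 kHz = 19.3 kHz.
165.6 kHz mod fs = 36 kHz.
36 kHz > fs/2 = 21.6 kHz, folds to fs − 36 kHz = 7.2 kHz.
67.1 kHz and 110.3 kHz both map to 19.3 kHz.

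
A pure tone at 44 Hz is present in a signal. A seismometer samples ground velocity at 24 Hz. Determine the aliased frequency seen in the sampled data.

4 Hz

44 Hz mod fs = 20 Hz.
20 Hz > fs/2 = 12 Hz, folds to fs − 20 Hz = 4 Hz.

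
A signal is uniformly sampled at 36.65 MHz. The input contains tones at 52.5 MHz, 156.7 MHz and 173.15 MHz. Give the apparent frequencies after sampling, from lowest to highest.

fs/2 = 18.325 MHz.
52.5 MHz mod fs = 15.85 MHz.
15.85 MHz ≤ fs/2 = 18.325 MHz, appears at 15.85 MHz.
156.7 MHz mod fs = 10.1 MHz.
10.1 MHz ≤ fs/2 = 18.325 MHz, appears at 10.1 MHz.
173.15 MHz mod fs = 26.55 MHz.
26.55 MHz > fs/2 = 18.325 MHz, folds to fs − 26.55 MHz = 10.1 MHz.
Distinct values: {10.1 MHz, 15.85 MHz}.

10.1 MHz, 15.85 MHz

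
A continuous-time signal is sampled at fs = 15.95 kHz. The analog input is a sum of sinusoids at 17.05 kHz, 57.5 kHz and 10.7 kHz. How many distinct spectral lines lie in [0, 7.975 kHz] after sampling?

fs/2 = 7.975 kHz.
17.05 kHz mod fs = 1.1 kHz.
1.1 kHz ≤ fs/2 = 7.975 kHz, appears at 1.1 kHz.
57.5 kHz mod fs = 9.65 kHz.
9.65 kHz > fs/2 = 7.975 kHz, folds to fs − 9.65 kHz = 6.3 kHz.
10.7 kHz > fs/2 = 7.975 kHz, folds to fs − 10.7 kHz = 5.25 kHz.
Distinct values: {1.1 kHz, 5.25 kHz, 6.3 kHz} → 3.

3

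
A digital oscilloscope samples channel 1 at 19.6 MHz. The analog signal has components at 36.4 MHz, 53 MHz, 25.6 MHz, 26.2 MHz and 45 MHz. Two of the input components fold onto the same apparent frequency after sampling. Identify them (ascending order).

fs/2 = 9.8 MHz.
36.4 MHz mod fs = 16.8 MHz.
16.8 MHz > fs/2 = 9.8 MHz, folds to fs − 16.8 MHz = 2.8 MHz.
53 MHz mod fs = 13.8 MHz.
13.8 MHz > fs/2 = 9.8 MHz, folds to fs − 13.8 MHz = 5.8 MHz.
25.6 MHz mod fs = 6 MHz.
6 MHz ≤ fs/2 = 9.8 MHz, appears at 6 MHz.
26.2 MHz mod fs = 6.6 MHz.
6.6 MHz ≤ fs/2 = 9.8 MHz, appears at 6.6 MHz.
45 MHz mod fs = 5.8 MHz.
5.8 MHz ≤ fs/2 = 9.8 MHz, appears at 5.8 MHz.
45 MHz and 53 MHz both map to 5.8 MHz.

45 MHz, 53 MHz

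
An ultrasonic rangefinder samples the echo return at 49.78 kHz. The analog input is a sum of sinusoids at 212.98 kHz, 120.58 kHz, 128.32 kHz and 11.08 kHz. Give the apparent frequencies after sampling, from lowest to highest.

11.08 kHz, 13.86 kHz, 21.02 kHz

fs/2 = 24.89 kHz.
212.98 kHz mod fs = 13.86 kHz.
13.86 kHz ≤ fs/2 = 24.89 kHz, appears at 13.86 kHz.
120.58 kHz mod fs = 21.02 kHz.
21.02 kHz ≤ fs/2 = 24.89 kHz, appears at 21.02 kHz.
128.32 kHz mod fs = 28.76 kHz.
28.76 kHz > fs/2 = 24.89 kHz, folds to fs − 28.76 kHz = 21.02 kHz.
11.08 kHz ≤ fs/2 = 24.89 kHz, passes unchanged.
Distinct values: {11.08 kHz, 13.86 kHz, 21.02 kHz}.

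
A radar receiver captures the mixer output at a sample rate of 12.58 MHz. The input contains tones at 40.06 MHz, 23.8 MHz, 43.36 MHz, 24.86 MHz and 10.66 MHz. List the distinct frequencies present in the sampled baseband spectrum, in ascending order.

fs/2 = 6.29 MHz.
40.06 MHz mod fs = 2.32 MHz.
2.32 MHz ≤ fs/2 = 6.29 MHz, appears at 2.32 MHz.
23.8 MHz mod fs = 11.22 MHz.
11.22 MHz > fs/2 = 6.29 MHz, folds to fs − 11.22 MHz = 1.36 MHz.
43.36 MHz mod fs = 5.62 MHz.
5.62 MHz ≤ fs/2 = 6.29 MHz, appears at 5.62 MHz.
24.86 MHz mod fs = 12.28 MHz.
12.28 MHz > fs/2 = 6.29 MHz, folds to fs − 12.28 MHz = 0.3 MHz.
10.66 MHz > fs/2 = 6.29 MHz, folds to fs − 10.66 MHz = 1.92 MHz.
Distinct values: {0.3 MHz, 1.36 MHz, 1.92 MHz, 2.32 MHz, 5.62 MHz}.

0.3 MHz, 1.36 MHz, 1.92 MHz, 2.32 MHz, 5.62 MHz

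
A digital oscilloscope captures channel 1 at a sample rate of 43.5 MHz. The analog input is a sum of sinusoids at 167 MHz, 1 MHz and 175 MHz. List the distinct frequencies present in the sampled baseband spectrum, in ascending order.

1 MHz, 7 MHz

fs/2 = 21.75 MHz.
167 MHz mod fs = 36.5 MHz.
36.5 MHz > fs/2 = 21.75 MHz, folds to fs − 36.5 MHz = 7 MHz.
1 MHz ≤ fs/2 = 21.75 MHz, passes unchanged.
175 MHz mod fs = 1 MHz.
1 MHz ≤ fs/2 = 21.75 MHz, appears at 1 MHz.
Distinct values: {1 MHz, 7 MHz}.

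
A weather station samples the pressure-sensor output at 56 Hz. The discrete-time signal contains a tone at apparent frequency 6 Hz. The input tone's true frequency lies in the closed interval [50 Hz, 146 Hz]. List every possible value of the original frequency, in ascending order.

Frequencies that alias to 6 Hz are k·fs ± 6 Hz for integer k ≥ 0.
k=0: 6 Hz.
k=1: 50 Hz, 62 Hz.
k=2: 106 Hz, 118 Hz.
k=3: 162 Hz, 174 Hz.
Within [50 Hz, 146 Hz]: 50 Hz, 62 Hz, 106 Hz, 118 Hz.

50 Hz, 62 Hz, 106 Hz, 118 Hz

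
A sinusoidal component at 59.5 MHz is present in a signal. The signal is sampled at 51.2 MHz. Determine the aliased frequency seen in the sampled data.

59.5 MHz mod fs = 8.3 MHz.
8.3 MHz ≤ fs/2 = 25.6 MHz, appears at 8.3 MHz.

8.3 MHz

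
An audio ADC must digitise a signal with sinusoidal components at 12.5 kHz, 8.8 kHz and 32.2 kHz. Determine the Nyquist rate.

Highest-frequency component: 32.2 kHz.
Nyquist rate = 2 × 32.2 kHz = 64.4 kHz.

64.4 kHz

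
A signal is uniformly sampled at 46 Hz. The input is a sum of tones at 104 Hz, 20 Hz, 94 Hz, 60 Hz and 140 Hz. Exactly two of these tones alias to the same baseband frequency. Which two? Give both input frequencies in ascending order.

94 Hz, 140 Hz

fs/2 = 23 Hz.
104 Hz mod fs = 12 Hz.
12 Hz ≤ fs/2 = 23 Hz, appears at 12 Hz.
20 Hz ≤ fs/2 = 23 Hz, passes unchanged.
94 Hz mod fs = 2 Hz.
2 Hz ≤ fs/2 = 23 Hz, appears at 2 Hz.
60 Hz mod fs = 14 Hz.
14 Hz ≤ fs/2 = 23 Hz, appears at 14 Hz.
140 Hz mod fs = 2 Hz.
2 Hz ≤ fs/2 = 23 Hz, appears at 2 Hz.
94 Hz and 140 Hz both map to 2 Hz.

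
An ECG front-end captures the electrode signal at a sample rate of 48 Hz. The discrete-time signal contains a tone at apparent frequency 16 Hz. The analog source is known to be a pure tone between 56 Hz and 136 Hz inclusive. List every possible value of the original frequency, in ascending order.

Frequencies that alias to 16 Hz are k·fs ± 16 Hz for integer k ≥ 0.
k=0: 16 Hz.
k=1: 32 Hz, 64 Hz.
k=2: 80 Hz, 112 Hz.
k=3: 128 Hz, 160 Hz.
k=4: 176 Hz, 208 Hz.
Within [56 Hz, 136 Hz]: 64 Hz, 80 Hz, 112 Hz, 128 Hz.

64 Hz, 80 Hz, 112 Hz, 128 Hz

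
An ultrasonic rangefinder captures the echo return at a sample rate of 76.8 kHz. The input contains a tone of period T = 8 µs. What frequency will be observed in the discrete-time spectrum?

T = 8 µs → f = 1/T = 125 kHz.
125 kHz mod fs = 48.2 kHz.
48.2 kHz > fs/2 = 38.4 kHz, folds to fs − 48.2 kHz = 28.6 kHz.

28.6 kHz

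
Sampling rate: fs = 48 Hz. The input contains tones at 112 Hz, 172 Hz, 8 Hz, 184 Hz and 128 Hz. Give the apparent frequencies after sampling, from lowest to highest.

fs/2 = 24 Hz.
112 Hz mod fs = 16 Hz.
16 Hz ≤ fs/2 = 24 Hz, appears at 16 Hz.
172 Hz mod fs = 28 Hz.
28 Hz > fs/2 = 24 Hz, folds to fs − 28 Hz = 20 Hz.
8 Hz ≤ fs/2 = 24 Hz, passes unchanged.
184 Hz mod fs = 40 Hz.
40 Hz > fs/2 = 24 Hz, folds to fs − 40 Hz = 8 Hz.
128 Hz mod fs = 32 Hz.
32 Hz > fs/2 = 24 Hz, folds to fs − 32 Hz = 16 Hz.
Distinct values: {8 Hz, 16 Hz, 20 Hz}.

8 Hz, 16 Hz, 20 Hz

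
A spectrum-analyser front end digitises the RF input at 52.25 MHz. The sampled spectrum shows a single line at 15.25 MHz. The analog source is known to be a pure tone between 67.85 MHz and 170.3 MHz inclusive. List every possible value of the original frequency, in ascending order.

89.25 MHz, 119.75 MHz, 141.5 MHz

Frequencies that alias to 15.25 MHz are k·fs ± 15.25 MHz for integer k ≥ 0.
k=0: 15.25 MHz.
k=1: 37 MHz, 67.5 MHz.
k=2: 89.25 MHz, 119.75 MHz.
k=3: 141.5 MHz, 172 MHz.
k=4: 193.75 MHz, 224.25 MHz.
Within [67.85 MHz, 170.3 MHz]: 89.25 MHz, 119.75 MHz, 141.5 MHz.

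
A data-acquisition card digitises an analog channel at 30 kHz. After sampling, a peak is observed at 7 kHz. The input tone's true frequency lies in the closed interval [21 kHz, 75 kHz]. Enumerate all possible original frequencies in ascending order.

23 kHz, 37 kHz, 53 kHz, 67 kHz

Frequencies that alias to 7 kHz are k·fs ± 7 kHz for integer k ≥ 0.
k=0: 7 kHz.
k=1: 23 kHz, 37 kHz.
k=2: 53 kHz, 67 kHz.
k=3: 83 kHz, 97 kHz.
Within [21 kHz, 75 kHz]: 23 kHz, 37 kHz, 53 kHz, 67 kHz.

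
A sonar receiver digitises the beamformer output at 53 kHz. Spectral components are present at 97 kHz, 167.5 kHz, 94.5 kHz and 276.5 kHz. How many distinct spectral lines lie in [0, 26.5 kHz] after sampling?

3

fs/2 = 26.5 kHz.
97 kHz mod fs = 44 kHz.
44 kHz > fs/2 = 26.5 kHz, folds to fs − 44 kHz = 9 kHz.
167.5 kHz mod fs = 8.5 kHz.
8.5 kHz ≤ fs/2 = 26.5 kHz, appears at 8.5 kHz.
94.5 kHz mod fs = 41.5 kHz.
41.5 kHz > fs/2 = 26.5 kHz, folds to fs − 41.5 kHz = 11.5 kHz.
276.5 kHz mod fs = 11.5 kHz.
11.5 kHz ≤ fs/2 = 26.5 kHz, appears at 11.5 kHz.
Distinct values: {8.5 kHz, 9 kHz, 11.5 kHz} → 3.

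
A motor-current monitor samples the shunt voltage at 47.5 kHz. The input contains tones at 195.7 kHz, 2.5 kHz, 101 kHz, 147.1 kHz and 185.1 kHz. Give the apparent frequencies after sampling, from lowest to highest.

fs/2 = 23.75 kHz.
195.7 kHz mod fs = 5.7 kHz.
5.7 kHz ≤ fs/2 = 23.75 kHz, appears at 5.7 kHz.
2.5 kHz ≤ fs/2 = 23.75 kHz, passes unchanged.
101 kHz mod fs = 6 kHz.
6 kHz ≤ fs/2 = 23.75 kHz, appears at 6 kHz.
147.1 kHz mod fs = 4.6 kHz.
4.6 kHz ≤ fs/2 = 23.75 kHz, appears at 4.6 kHz.
185.1 kHz mod fs = 42.6 kHz.
42.6 kHz > fs/2 = 23.75 kHz, folds to fs − 42.6 kHz = 4.9 kHz.
Distinct values: {2.5 kHz, 4.6 kHz, 4.9 kHz, 5.7 kHz, 6 kHz}.

2.5 kHz, 4.6 kHz, 4.9 kHz, 5.7 kHz, 6 kHz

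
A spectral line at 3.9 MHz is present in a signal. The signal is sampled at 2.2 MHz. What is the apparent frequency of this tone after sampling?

0.5 MHz

3.9 MHz mod fs = 1.7 MHz.
1.7 MHz > fs/2 = 1.1 MHz, folds to fs − 1.7 MHz = 0.5 MHz.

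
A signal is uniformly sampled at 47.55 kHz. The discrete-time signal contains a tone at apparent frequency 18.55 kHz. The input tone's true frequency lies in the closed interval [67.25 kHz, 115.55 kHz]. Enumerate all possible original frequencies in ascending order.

Frequencies that alias to 18.55 kHz are k·fs ± 18.55 kHz for integer k ≥ 0.
k=0: 18.55 kHz.
k=1: 29 kHz, 66.1 kHz.
k=2: 76.55 kHz, 113.65 kHz.
k=3: 124.1 kHz, 161.2 kHz.
Within [67.25 kHz, 115.55 kHz]: 76.55 kHz, 113.65 kHz.

76.55 kHz, 113.65 kHz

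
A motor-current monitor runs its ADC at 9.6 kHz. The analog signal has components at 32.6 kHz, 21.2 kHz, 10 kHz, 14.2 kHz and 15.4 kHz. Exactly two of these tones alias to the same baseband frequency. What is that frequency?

fs/2 = 4.8 kHz.
32.6 kHz mod fs = 3.8 kHz.
3.8 kHz ≤ fs/2 = 4.8 kHz, appears at 3.8 kHz.
21.2 kHz mod fs = 2 kHz.
2 kHz ≤ fs/2 = 4.8 kHz, appears at 2 kHz.
10 kHz mod fs = 0.4 kHz.
0.4 kHz ≤ fs/2 = 4.8 kHz, appears at 0.4 kHz.
14.2 kHz mod fs = 4.6 kHz.
4.6 kHz ≤ fs/2 = 4.8 kHz, appears at 4.6 kHz.
15.4 kHz mod fs = 5.8 kHz.
5.8 kHz > fs/2 = 4.8 kHz, folds to fs − 5.8 kHz = 3.8 kHz.
15.4 kHz and 32.6 kHz both map to 3.8 kHz.

3.8 kHz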